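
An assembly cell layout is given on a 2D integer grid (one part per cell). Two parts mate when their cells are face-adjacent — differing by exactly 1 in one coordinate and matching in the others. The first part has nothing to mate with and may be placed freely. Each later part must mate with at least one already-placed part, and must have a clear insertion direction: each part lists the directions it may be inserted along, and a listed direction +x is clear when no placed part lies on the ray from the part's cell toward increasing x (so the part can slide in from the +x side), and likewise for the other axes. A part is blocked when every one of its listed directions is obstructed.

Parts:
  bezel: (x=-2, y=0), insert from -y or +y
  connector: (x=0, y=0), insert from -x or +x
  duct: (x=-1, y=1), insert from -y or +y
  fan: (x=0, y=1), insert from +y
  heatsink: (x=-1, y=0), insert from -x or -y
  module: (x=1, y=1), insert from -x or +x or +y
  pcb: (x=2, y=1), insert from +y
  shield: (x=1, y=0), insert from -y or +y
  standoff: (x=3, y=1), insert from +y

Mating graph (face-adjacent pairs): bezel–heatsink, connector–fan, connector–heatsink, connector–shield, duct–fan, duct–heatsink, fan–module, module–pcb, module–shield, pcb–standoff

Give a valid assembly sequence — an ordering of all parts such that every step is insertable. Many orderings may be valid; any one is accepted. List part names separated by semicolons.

heatsink; connector; shield; module; fan; pcb; duct; bezel; standoff

1. heatsink@(-1, 0) [-x clear] — {heatsink}
2. connector@(0, 0) [+x clear] — {connector, heatsink}
3. shield@(1, 0) [-y clear] — {connector, heatsink, shield}
4. module@(1, 1) [-x clear] — {connector, heatsink, module, shield}
5. fan@(0, 1) [+y clear] — {connector, fan, heatsink, module, shield}
6. pcb@(2, 1) [+y clear] — {connector, fan, heatsink, module, pcb, shield}
7. duct@(-1, 1) [+y clear] — {connector, duct, fan, heatsink, module, pcb, shield}
8. bezel@(-2, 0) [-y clear] — {bezel, connector, duct, fan, heatsink, module, pcb, shield}
9. standoff@(3, 1) [+y clear] — {bezel, connector, duct, fan, heatsink, module, pcb, shield, standoff}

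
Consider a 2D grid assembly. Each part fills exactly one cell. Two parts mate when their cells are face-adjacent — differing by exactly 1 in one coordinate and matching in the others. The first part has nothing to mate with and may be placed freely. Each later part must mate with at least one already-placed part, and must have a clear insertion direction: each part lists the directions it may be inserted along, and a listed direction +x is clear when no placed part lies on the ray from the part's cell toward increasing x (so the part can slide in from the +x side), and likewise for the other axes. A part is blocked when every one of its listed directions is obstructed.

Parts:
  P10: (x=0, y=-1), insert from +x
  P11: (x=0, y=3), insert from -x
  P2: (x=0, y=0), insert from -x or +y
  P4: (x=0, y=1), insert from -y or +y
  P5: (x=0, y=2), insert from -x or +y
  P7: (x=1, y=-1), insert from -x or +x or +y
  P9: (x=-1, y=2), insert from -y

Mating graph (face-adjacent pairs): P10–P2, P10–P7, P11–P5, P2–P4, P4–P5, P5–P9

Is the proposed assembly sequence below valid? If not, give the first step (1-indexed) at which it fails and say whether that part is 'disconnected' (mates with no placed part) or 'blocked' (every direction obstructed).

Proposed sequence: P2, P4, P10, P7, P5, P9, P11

Valid

1. P2@(0, 0) [-x clear] — {P2}
2. P4@(0, 1) [+y clear] — {P2, P4}
3. P10@(0, -1) [+x clear] — {P10, P2, P4}
4. P7@(1, -1) [+x clear] — {P10, P2, P4, P7}
5. P5@(0, 2) [-x clear] — {P10, P2, P4, P5, P7}
6. P9@(-1, 2) [-y clear] — {P10, P2, P4, P5, P7, P9}
7. P11@(0, 3) [-x clear] — {P10, P11, P2, P4, P5, P7, P9}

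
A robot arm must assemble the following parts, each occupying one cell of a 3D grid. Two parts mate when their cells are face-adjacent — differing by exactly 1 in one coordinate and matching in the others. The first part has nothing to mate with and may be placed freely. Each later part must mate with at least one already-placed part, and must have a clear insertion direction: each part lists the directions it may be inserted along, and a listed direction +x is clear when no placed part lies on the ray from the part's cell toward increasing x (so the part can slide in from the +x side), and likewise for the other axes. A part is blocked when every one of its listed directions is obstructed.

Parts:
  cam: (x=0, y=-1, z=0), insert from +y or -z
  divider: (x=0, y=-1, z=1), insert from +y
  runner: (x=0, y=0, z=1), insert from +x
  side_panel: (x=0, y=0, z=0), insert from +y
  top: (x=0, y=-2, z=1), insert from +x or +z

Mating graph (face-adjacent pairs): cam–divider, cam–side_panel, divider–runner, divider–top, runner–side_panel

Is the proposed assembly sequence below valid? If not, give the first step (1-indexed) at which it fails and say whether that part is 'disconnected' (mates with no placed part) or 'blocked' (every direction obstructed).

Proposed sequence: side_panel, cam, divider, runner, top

Valid

1. side_panel@(0, 0, 0) [+y clear] — {side_panel}
2. cam@(0, -1, 0) [-z clear] — {cam, side_panel}
3. divider@(0, -1, 1) [+y clear] — {cam, divider, side_panel}
4. runner@(0, 0, 1) [+x clear] — {cam, divider, runner, side_panel}
5. top@(0, -2, 1) [+x clear] — {cam, divider, runner, side_panel, top}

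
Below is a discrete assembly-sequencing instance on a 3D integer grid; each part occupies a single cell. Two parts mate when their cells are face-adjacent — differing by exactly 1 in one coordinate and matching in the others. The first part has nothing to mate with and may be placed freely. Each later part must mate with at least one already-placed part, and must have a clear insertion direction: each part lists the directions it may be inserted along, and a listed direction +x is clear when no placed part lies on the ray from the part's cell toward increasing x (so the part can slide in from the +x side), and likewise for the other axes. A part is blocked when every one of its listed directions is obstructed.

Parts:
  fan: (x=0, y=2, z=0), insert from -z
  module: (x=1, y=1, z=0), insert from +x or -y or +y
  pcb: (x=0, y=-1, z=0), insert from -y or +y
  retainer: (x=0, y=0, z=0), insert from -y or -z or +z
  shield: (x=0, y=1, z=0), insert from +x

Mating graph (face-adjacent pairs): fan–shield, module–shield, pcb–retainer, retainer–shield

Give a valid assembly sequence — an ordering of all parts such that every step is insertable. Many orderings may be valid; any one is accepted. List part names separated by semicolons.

fan; shield; module; retainer; pcb

1. fan@(0, 2, 0) [-z clear] — {fan}
2. shield@(0, 1, 0) [+x clear] — {fan, shield}
3. module@(1, 1, 0) [+x clear] — {fan, module, shield}
4. retainer@(0, 0, 0) [-y clear] — {fan, module, retainer, shield}
5. pcb@(0, -1, 0) [-y clear] — {fan, module, pcb, retainer, shield}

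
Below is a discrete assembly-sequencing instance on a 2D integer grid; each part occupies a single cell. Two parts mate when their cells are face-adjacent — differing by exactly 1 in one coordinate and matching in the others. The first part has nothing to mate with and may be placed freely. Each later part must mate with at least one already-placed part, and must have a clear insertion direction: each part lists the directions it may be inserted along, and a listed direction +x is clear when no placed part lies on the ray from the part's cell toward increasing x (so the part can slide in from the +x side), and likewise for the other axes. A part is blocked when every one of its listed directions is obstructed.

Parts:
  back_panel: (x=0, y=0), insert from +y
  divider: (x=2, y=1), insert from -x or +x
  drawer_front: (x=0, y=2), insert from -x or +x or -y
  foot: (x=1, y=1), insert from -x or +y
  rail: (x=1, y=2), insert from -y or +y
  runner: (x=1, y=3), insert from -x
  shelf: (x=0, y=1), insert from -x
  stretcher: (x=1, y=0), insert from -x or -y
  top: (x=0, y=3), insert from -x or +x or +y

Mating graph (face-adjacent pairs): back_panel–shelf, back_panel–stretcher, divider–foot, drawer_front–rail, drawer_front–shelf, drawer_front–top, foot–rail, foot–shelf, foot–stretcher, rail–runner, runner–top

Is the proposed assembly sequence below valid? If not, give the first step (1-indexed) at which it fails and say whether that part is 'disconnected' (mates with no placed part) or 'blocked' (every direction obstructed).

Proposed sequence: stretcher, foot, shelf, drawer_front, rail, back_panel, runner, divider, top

1. stretcher@(1, 0) [-x clear] — {stretcher}
2. foot@(1, 1) [-x clear] — {foot, stretcher}
3. shelf@(0, 1) [-x clear] — {foot, shelf, stretcher}
4. drawer_front@(0, 2) [-x clear] — {drawer_front, foot, shelf, stretcher}
5. rail@(1, 2) [+y clear] — {drawer_front, foot, rail, shelf, stretcher}
6. back_panel@(0, 0) — +y all obstructed ⇒ blocked

Invalid at step 6 (blocked)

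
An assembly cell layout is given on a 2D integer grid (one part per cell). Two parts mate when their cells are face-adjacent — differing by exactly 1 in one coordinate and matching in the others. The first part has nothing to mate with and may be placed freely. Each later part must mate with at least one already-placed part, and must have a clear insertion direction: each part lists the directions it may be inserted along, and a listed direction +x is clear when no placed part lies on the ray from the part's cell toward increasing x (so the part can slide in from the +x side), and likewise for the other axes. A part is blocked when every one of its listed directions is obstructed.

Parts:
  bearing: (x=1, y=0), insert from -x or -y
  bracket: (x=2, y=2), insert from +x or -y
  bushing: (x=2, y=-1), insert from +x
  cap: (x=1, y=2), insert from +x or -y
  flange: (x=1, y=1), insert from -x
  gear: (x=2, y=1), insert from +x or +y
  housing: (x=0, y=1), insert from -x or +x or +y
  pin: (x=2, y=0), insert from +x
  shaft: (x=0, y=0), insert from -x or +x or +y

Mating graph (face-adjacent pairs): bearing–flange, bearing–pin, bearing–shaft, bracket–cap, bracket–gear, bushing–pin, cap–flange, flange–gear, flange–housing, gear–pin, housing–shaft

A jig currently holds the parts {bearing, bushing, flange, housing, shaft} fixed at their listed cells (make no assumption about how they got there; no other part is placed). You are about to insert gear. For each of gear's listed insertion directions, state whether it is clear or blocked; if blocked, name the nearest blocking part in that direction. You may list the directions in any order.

+x: ray from gear(2, 1) has no placed part ⇒ clear
+y: ray from gear(2, 1) has no placed part ⇒ clear

+x: clear; +y: clear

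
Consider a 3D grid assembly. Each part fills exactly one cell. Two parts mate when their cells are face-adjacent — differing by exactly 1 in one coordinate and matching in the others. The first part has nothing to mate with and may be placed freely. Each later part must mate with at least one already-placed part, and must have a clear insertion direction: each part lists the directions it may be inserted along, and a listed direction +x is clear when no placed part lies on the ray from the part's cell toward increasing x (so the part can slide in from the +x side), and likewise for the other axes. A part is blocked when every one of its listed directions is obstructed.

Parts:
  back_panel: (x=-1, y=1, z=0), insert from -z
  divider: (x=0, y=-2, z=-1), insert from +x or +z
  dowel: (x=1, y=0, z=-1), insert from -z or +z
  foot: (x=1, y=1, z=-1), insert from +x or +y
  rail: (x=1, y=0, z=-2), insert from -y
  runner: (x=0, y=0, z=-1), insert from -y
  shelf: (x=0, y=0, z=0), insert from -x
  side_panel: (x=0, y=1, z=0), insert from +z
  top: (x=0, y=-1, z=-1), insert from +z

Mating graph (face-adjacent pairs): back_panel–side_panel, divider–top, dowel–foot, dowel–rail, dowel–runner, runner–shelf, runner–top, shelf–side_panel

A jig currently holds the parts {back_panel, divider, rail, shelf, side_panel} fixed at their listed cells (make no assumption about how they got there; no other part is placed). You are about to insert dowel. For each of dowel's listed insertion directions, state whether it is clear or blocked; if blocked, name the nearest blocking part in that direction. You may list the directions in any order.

-z: nearest on ray is rail@(1, 0, -2) ⇒ blocked
+z: ray from dowel(1, 0, -1) has no placed part ⇒ clear

+z: clear; -z: blocked by rail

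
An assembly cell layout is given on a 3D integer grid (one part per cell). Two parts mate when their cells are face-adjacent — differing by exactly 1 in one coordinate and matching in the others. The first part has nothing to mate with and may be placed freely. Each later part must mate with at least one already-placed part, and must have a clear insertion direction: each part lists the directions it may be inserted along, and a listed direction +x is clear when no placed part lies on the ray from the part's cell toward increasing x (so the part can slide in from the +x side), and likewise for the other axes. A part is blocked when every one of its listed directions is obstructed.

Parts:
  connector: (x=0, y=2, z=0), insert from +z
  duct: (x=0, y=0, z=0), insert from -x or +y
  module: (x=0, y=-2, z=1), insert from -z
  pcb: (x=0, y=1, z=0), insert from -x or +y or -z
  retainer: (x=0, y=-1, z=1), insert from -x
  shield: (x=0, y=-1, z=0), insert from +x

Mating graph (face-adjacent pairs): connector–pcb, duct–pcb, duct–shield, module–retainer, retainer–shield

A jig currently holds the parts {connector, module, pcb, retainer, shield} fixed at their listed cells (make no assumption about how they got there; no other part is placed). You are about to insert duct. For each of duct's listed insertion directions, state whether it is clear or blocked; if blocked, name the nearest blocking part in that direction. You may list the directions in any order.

-x: ray from duct(0, 0, 0) has no placed part ⇒ clear
+y: nearest on ray is pcb@(0, 1, 0) ⇒ blocked

+y: blocked by pcb; -x: clear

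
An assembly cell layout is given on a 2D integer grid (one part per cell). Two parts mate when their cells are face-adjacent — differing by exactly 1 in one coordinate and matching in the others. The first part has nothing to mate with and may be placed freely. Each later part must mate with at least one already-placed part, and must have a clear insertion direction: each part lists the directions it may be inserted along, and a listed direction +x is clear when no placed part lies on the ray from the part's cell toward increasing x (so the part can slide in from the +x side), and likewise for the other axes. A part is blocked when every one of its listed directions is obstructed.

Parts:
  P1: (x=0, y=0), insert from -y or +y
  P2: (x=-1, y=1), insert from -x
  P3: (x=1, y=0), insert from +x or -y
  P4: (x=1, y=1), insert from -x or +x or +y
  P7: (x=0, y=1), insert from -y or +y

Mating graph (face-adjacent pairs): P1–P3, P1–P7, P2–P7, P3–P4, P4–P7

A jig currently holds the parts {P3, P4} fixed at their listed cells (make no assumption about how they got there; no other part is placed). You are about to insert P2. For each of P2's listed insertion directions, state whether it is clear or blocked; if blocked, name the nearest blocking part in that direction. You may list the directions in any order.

-x: clear

-x: ray from P2(-1, 1) has no placed part ⇒ clear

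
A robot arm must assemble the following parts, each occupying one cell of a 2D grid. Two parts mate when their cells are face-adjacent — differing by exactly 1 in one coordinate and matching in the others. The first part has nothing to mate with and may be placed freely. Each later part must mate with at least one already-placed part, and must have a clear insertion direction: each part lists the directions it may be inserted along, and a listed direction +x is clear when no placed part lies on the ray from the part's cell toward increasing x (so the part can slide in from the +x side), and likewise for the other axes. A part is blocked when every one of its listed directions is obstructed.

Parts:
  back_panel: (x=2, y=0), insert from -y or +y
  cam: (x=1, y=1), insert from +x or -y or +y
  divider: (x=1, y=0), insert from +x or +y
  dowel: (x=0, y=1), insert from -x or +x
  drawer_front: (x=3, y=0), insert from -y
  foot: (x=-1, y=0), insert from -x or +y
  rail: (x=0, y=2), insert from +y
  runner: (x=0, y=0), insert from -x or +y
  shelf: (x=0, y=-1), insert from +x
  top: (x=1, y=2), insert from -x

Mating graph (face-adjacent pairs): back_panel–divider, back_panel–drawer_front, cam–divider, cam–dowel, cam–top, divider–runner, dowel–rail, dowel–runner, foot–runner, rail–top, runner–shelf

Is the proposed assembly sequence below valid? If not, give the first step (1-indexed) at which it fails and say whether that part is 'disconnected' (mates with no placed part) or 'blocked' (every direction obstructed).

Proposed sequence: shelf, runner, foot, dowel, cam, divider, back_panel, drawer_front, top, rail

1. shelf@(0, -1) [+x clear] — {shelf}
2. runner@(0, 0) [-x clear] — {runner, shelf}
3. foot@(-1, 0) [-x clear] — {foot, runner, shelf}
4. dowel@(0, 1) [-x clear] — {dowel, foot, runner, shelf}
5. cam@(1, 1) [+x clear] — {cam, dowel, foot, runner, shelf}
6. divider@(1, 0) [+x clear] — {cam, divider, dowel, foot, runner, shelf}
7. back_panel@(2, 0) [-y clear] — {back_panel, cam, divider, dowel, foot, runner, shelf}
8. drawer_front@(3, 0) [-y clear] — {back_panel, cam, divider, dowel, drawer_front, foot, runner, shelf}
9. top@(1, 2) [-x clear] — {back_panel, cam, divider, dowel, drawer_front, foot, runner, shelf, top}
10. rail@(0, 2) [+y clear] — {back_panel, cam, divider, dowel, drawer_front, foot, rail, runner, shelf, top}

Valid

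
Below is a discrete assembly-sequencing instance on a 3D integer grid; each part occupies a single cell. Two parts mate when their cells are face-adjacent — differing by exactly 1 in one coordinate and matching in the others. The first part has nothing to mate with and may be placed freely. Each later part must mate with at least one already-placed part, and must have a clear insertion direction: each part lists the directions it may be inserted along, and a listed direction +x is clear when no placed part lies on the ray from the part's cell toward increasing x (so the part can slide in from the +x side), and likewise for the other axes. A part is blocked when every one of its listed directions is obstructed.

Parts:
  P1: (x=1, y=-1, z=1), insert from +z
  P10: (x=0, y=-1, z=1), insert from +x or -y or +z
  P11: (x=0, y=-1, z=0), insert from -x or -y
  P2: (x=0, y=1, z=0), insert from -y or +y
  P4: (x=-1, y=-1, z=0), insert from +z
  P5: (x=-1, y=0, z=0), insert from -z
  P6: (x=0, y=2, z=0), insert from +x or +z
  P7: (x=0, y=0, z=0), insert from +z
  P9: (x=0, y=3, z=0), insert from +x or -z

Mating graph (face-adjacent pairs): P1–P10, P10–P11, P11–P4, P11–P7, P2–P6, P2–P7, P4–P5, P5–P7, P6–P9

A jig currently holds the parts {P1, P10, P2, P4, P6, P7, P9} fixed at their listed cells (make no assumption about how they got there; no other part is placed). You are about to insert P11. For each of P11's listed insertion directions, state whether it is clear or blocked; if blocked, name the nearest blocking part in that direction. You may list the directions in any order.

-x: nearest on ray is P4@(-1, -1, 0) ⇒ blocked
-y: ray from P11(0, -1, 0) has no placed part ⇒ clear

-x: blocked by P4; -y: clear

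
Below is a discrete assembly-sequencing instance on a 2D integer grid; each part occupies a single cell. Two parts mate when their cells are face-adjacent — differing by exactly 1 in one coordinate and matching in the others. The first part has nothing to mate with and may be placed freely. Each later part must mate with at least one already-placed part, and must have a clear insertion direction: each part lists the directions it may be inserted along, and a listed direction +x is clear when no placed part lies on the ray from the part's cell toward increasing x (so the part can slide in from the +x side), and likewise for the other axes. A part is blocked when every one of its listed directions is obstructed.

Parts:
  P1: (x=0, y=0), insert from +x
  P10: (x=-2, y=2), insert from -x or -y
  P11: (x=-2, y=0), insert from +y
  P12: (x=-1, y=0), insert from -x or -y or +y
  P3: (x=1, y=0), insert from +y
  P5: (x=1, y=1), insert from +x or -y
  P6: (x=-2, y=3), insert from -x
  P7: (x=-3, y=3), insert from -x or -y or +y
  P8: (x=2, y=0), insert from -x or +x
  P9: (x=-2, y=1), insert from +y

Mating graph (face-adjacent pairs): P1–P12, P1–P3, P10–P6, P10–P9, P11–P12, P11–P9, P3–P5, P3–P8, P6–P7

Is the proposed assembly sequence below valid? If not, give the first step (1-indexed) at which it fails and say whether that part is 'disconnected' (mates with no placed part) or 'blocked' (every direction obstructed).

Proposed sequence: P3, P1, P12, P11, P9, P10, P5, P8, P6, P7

1. P3@(1, 0) [+y clear] — {P3}
2. P1@(0, 0) — +x all obstructed ⇒ blocked

Invalid at step 2 (blocked)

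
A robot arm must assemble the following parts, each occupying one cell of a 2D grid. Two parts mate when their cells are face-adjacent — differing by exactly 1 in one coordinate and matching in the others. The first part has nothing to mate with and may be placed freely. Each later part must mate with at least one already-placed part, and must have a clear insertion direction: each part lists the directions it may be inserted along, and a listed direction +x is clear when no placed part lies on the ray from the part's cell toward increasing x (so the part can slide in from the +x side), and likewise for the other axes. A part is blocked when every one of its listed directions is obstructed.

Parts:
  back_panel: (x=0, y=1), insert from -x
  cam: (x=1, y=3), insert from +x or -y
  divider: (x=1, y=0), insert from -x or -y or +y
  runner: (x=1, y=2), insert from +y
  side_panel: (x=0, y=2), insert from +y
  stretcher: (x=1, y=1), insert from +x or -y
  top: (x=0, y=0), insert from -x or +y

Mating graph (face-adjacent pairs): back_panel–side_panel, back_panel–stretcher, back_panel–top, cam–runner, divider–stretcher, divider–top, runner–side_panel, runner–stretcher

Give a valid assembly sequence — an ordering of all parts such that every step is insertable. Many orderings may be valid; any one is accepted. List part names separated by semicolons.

1. divider@(1, 0) [-x clear] — {divider}
2. stretcher@(1, 1) [+x clear] — {divider, stretcher}
3. back_panel@(0, 1) [-x clear] — {back_panel, divider, stretcher}
4. side_panel@(0, 2) [+y clear] — {back_panel, divider, side_panel, stretcher}
5. runner@(1, 2) [+y clear] — {back_panel, divider, runner, side_panel, stretcher}
6. cam@(1, 3) [+x clear] — {back_panel, cam, divider, runner, side_panel, stretcher}
7. top@(0, 0) [-x clear] — {back_panel, cam, divider, runner, side_panel, stretcher, top}

divider; stretcher; back_panel; side_panel; runner; cam; top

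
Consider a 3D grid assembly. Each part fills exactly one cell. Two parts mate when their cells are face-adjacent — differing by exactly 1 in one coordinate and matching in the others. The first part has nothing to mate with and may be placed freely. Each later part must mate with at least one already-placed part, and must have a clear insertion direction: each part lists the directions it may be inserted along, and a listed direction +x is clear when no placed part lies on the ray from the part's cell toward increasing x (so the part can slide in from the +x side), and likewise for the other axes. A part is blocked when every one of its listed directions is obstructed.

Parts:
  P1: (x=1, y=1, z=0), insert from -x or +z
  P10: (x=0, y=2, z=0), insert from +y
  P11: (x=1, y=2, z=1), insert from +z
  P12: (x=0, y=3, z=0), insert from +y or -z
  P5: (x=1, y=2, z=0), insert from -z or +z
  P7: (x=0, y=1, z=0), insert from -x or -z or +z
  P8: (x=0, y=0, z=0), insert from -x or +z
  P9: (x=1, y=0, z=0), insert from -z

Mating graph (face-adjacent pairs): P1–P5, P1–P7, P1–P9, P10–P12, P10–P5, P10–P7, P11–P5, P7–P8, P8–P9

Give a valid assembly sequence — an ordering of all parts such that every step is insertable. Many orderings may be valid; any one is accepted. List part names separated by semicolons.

P11; P5; P10; P12; P7; P8; P9; P1

1. P11@(1, 2, 1) [+z clear] — {P11}
2. P5@(1, 2, 0) [-z clear] — {P11, P5}
3. P10@(0, 2, 0) [+y clear] — {P10, P11, P5}
4. P12@(0, 3, 0) [+y clear] — {P10, P11, P12, P5}
5. P7@(0, 1, 0) [-x clear] — {P10, P11, P12, P5, P7}
6. P8@(0, 0, 0) [-x clear] — {P10, P11, P12, P5, P7, P8}
7. P9@(1, 0, 0) [-z clear] — {P10, P11, P12, P5, P7, P8, P9}
8. P1@(1, 1, 0) [+z clear] — {P1, P10, P11, P12, P5, P7, P8, P9}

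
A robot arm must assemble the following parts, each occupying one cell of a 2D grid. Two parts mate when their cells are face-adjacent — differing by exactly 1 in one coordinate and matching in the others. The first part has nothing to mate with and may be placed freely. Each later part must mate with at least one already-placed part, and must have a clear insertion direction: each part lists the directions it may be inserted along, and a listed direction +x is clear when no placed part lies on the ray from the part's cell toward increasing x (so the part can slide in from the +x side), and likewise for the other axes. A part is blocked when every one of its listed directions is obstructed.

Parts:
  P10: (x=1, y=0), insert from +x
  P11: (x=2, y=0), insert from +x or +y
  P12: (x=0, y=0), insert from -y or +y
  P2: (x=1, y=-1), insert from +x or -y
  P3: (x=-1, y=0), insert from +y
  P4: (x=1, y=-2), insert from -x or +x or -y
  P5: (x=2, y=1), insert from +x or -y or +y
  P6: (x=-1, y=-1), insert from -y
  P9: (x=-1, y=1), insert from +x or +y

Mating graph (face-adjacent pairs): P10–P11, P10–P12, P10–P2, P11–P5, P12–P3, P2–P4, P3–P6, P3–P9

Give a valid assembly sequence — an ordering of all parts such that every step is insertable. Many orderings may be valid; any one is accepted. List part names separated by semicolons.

1. P12@(0, 0) [-y clear] — {P12}
2. P10@(1, 0) [+x clear] — {P10, P12}
3. P2@(1, -1) [+x clear] — {P10, P12, P2}
4. P4@(1, -2) [-x clear] — {P10, P12, P2, P4}
5. P3@(-1, 0) [+y clear] — {P10, P12, P2, P3, P4}
6. P11@(2, 0) [+x clear] — {P10, P11, P12, P2, P3, P4}
7. P5@(2, 1) [+x clear] — {P10, P11, P12, P2, P3, P4, P5}
8. P6@(-1, -1) [-y clear] — {P10, P11, P12, P2, P3, P4, P5, P6}
9. P9@(-1, 1) [+y clear] — {P10, P11, P12, P2, P3, P4, P5, P6, P9}

P12; P10; P2; P4; P3; P11; P5; P6; P9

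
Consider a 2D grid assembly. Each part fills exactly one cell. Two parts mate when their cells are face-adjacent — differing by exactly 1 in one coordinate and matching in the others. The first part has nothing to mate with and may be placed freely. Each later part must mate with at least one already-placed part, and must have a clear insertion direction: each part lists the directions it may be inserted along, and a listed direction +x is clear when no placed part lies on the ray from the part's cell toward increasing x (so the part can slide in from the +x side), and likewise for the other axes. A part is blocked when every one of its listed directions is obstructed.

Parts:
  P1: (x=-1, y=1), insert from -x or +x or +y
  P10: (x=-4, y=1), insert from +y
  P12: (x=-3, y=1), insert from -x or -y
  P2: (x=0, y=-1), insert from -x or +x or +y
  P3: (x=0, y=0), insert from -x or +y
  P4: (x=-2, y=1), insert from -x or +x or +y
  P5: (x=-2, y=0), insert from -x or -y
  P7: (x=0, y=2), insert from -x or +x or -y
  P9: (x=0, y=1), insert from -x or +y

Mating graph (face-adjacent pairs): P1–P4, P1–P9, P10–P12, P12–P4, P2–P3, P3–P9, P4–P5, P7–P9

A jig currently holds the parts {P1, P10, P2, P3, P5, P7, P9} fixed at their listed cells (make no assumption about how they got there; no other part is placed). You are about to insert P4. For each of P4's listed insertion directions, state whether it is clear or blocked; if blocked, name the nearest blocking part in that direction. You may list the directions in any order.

-x: nearest on ray is P10@(-4, 1) ⇒ blocked
+x: nearest on ray is P1@(-1, 1) ⇒ blocked
+y: ray from P4(-2, 1) has no placed part ⇒ clear

+x: blocked by P1; +y: clear; -x: blocked by P10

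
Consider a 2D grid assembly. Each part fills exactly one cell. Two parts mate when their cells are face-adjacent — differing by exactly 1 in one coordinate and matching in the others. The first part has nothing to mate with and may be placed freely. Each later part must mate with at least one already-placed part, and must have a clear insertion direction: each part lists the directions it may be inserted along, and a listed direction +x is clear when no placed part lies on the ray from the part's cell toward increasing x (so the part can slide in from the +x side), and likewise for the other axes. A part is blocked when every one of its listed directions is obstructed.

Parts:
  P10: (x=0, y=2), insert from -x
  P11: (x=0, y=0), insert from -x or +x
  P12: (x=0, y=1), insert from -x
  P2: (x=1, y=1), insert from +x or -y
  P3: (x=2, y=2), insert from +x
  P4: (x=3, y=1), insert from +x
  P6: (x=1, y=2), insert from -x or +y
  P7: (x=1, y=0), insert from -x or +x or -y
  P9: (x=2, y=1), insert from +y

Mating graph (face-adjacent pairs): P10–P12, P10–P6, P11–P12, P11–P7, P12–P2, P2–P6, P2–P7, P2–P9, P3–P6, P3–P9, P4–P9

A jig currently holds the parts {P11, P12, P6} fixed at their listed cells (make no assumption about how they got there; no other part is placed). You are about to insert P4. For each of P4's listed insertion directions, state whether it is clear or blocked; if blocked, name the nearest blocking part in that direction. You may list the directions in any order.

+x: clear

+x: ray from P4(3, 1) has no placed part ⇒ clear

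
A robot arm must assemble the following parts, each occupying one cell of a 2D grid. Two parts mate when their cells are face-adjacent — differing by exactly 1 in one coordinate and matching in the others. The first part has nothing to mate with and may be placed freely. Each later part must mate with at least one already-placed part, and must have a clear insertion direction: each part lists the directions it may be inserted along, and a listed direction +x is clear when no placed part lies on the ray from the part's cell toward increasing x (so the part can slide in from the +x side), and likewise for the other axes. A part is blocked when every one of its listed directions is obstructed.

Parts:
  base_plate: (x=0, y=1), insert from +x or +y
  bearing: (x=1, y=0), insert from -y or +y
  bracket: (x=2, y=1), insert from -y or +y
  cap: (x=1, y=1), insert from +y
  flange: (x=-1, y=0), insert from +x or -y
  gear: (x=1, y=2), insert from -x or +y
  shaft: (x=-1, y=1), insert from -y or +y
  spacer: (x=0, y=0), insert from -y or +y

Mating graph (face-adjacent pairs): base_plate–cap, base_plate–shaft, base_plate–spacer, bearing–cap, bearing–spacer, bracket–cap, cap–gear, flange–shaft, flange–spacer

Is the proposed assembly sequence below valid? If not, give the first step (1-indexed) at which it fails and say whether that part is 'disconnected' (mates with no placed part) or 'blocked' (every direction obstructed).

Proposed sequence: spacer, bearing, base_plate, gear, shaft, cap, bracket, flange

1. spacer@(0, 0) [-y clear] — {spacer}
2. bearing@(1, 0) [-y clear] — {bearing, spacer}
3. base_plate@(0, 1) [+x clear] — {base_plate, bearing, spacer}
4. gear@(1, 2) — no placed neighbour ⇒ disconnected

Invalid at step 4 (disconnected)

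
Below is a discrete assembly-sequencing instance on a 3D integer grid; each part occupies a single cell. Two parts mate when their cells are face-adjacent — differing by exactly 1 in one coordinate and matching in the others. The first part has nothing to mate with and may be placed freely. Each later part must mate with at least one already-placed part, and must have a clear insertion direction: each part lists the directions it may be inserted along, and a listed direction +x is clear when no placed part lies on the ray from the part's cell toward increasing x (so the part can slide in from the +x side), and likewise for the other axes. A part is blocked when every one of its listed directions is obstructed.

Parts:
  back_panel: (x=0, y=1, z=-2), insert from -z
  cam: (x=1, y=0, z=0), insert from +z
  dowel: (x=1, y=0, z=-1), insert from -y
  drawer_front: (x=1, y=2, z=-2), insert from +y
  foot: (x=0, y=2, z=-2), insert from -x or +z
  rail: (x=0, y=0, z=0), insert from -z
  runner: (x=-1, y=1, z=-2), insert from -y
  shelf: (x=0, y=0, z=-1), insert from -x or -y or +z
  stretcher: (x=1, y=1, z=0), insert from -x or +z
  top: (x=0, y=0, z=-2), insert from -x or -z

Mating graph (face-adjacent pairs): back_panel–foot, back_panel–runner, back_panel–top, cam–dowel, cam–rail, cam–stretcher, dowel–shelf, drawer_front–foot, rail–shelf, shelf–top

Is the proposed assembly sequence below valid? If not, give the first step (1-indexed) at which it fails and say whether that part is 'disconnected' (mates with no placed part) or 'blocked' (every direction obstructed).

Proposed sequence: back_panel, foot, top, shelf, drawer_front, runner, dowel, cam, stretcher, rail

Invalid at step 10 (blocked)

1. back_panel@(0, 1, -2) [-z clear] — {back_panel}
2. foot@(0, 2, -2) [-x clear] — {back_panel, foot}
3. top@(0, 0, -2) [-x clear] — {back_panel, foot, top}
4. shelf@(0, 0, -1) [-x clear] — {back_panel, foot, shelf, top}
5. drawer_front@(1, 2, -2) [+y clear] — {back_panel, drawer_front, foot, shelf, top}
6. runner@(-1, 1, -2) [-y clear] — {back_panel, drawer_front, foot, runner, shelf, top}
7. dowel@(1, 0, -1) [-y clear] — {back_panel, dowel, drawer_front, foot, runner, shelf, top}
8. cam@(1, 0, 0) [+z clear] — {back_panel, cam, dowel, drawer_front, foot, runner, shelf, top}
9. stretcher@(1, 1, 0) [-x clear] — {back_panel, cam, dowel, drawer_front, foot, runner, shelf, stretcher, top}
10. rail@(0, 0, 0) — -z all obstructed ⇒ blocked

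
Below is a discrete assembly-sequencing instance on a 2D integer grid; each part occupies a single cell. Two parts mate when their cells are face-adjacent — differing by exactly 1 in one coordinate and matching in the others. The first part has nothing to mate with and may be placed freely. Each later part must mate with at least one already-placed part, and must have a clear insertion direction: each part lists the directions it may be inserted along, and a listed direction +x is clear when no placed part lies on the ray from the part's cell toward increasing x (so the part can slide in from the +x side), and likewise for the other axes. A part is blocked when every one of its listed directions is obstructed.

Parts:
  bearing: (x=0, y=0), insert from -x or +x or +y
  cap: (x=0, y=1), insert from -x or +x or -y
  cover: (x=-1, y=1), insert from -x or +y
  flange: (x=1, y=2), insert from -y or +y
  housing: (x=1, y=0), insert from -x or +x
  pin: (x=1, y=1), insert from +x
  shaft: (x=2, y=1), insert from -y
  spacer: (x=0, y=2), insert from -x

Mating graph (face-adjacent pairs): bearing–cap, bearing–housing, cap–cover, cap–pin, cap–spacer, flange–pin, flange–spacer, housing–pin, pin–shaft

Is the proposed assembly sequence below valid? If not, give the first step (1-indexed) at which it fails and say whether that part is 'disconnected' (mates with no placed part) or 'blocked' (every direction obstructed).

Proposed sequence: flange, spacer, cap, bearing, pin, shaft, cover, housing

Valid

1. flange@(1, 2) [-y clear] — {flange}
2. spacer@(0, 2) [-x clear] — {flange, spacer}
3. cap@(0, 1) [-x clear] — {cap, flange, spacer}
4. bearing@(0, 0) [-x clear] — {bearing, cap, flange, spacer}
5. pin@(1, 1) [+x clear] — {bearing, cap, flange, pin, spacer}
6. shaft@(2, 1) [-y clear] — {bearing, cap, flange, pin, shaft, spacer}
7. cover@(-1, 1) [-x clear] — {bearing, cap, cover, flange, pin, shaft, spacer}
8. housing@(1, 0) [+x clear] — {bearing, cap, cover, flange, housing, pin, shaft, spacer}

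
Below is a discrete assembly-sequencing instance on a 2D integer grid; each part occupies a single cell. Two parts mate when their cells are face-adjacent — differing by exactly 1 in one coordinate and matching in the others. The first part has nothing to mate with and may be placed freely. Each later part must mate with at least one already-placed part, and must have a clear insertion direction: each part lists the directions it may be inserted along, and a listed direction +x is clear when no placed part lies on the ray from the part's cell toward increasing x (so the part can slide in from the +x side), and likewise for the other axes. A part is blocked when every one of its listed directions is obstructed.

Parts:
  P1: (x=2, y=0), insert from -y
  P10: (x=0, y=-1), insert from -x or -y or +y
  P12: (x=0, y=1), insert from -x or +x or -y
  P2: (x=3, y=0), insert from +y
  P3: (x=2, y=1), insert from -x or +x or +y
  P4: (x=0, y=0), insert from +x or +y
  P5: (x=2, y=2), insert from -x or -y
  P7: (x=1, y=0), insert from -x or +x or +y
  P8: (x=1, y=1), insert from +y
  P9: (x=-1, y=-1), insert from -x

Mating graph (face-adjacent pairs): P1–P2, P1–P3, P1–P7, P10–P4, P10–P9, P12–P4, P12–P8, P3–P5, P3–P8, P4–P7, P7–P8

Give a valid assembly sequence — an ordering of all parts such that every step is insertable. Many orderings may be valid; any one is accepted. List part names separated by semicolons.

1. P8@(1, 1) [+y clear] — {P8}
2. P12@(0, 1) [-x clear] — {P12, P8}
3. P4@(0, 0) [+x clear] — {P12, P4, P8}
4. P10@(0, -1) [-x clear] — {P10, P12, P4, P8}
5. P9@(-1, -1) [-x clear] — {P10, P12, P4, P8, P9}
6. P7@(1, 0) [+x clear] — {P10, P12, P4, P7, P8, P9}
7. P3@(2, 1) [+x clear] — {P10, P12, P3, P4, P7, P8, P9}
8. P5@(2, 2) [-x clear] — {P10, P12, P3, P4, P5, P7, P8, P9}
9. P1@(2, 0) [-y clear] — {P1, P10, P12, P3, P4, P5, P7, P8, P9}
10. P2@(3, 0) [+y clear] — {P1, P10, P12, P2, P3, P4, P5, P7, P8, P9}

P8; P12; P4; P10; P9; P7; P3; P5; P1; P2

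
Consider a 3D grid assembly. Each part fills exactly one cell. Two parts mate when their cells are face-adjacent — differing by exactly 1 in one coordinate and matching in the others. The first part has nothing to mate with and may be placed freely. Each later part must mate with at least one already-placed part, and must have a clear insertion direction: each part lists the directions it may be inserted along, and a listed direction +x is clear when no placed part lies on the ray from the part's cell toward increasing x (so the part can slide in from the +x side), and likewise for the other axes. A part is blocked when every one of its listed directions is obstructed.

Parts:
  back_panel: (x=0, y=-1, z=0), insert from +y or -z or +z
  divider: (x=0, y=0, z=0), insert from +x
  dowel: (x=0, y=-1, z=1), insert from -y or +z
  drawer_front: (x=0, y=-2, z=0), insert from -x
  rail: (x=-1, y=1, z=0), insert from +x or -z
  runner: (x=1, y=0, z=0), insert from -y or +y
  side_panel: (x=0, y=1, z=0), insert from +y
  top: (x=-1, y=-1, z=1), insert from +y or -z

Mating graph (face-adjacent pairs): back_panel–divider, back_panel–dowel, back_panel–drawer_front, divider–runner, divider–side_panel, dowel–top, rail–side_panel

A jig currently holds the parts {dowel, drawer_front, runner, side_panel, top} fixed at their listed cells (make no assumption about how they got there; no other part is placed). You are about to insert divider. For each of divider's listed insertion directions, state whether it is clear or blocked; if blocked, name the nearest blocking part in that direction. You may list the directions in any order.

+x: nearest on ray is runner@(1, 0, 0) ⇒ blocked

+x: blocked by runner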